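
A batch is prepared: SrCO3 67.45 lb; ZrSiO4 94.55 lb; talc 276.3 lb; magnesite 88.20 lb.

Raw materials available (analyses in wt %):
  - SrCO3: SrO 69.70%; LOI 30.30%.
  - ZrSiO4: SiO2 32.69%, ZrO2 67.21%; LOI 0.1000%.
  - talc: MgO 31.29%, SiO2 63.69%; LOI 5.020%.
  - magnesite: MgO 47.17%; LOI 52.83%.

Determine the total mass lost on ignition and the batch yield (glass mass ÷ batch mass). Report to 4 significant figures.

All internal work holds full precision at each step; in-progress results are printed rounded to 4 significant figures in the printout. A single rounding produces every reported number; the derived quantities, including the totals, the yield, four oxide percentages, LOI, glass mass, are computed from the weighed amounts for 445.5 lb of glass at full float precision as set out in the problem or the answer.
Each material's LOI contribution:
  SrCO3: 67.45 × 0.3030 = 20.44 lb
  ZrSiO4: 94.55 × 0.001000 = 0.09455 lb
  talc: 276.3 × 0.05020 = 13.87 lb
  magnesite: 88.20 × 0.5283 = 46.60 lb
Total LOI = 81.00 lb
Glass = batch − LOI = 526.5 − 81.00 = 445.5 lb

LOI loss = 81.00 lb; glass = 445.5 lb; yield = 84.62%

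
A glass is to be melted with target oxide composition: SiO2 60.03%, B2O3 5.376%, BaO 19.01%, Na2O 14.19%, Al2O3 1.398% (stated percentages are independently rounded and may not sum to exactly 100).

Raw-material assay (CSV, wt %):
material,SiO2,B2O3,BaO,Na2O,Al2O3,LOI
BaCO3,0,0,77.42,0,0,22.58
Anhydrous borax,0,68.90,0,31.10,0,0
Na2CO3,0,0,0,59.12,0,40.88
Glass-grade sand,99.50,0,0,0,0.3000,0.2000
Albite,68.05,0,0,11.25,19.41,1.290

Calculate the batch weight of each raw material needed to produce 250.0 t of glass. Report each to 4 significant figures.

All arithmetic holds full precision all the way through. Rounding to 4 significant digits extends to every intermediate as printed. Every reported number carries a single rounding; derived quantities, including yield, the totals, the five compositions, net glass mass, ignition loss, are recomputed starting from the weights on 250.0 t of glass at exact precision as written in the question or the answer.
Target masses of each oxide per 250.0 t glass:
  SiO2: 60.03% × 250.0 = 150.1 t
  B2O3: 5.376% × 250.0 = 13.44 t
  BaO: 19.01% × 250.0 = 47.52 t
  Na2O: 14.19% × 250.0 = 35.48 t
  Al2O3: 1.398% × 250.0 = 3.495 t
Oxide-by-oxide audit from the weights as reported, at the basis given (oxide sums agree with the targets once rounding is allowed for):
  SiO2: 140.0·0.9950 + 15.84·0.6805 = 150.1 t (target 150.1 t)
  B2O3: 19.51·0.6890 = 13.44 t (target 13.44 t)
  BaO: 61.39·0.7742 = 47.53 t (target 47.52 t)
  Na2O: 19.51·0.3110 + 46.73·0.5912 + 15.84·0.1125 = 35.48 t (target 35.48 t)
  Al2O3: 140.0·0.003000 + 15.84·0.1941 = 3.495 t (target 3.495 t)
Consistency of the glass mass: total charge less LOI = 250.0 t (summing oxide targets gives 250.0 t; with the basis standing at 250.0 t — rounding explains the deltas).
Batch grand total — Σ batch = 283.5 t; Σ batch·LOI gives LOI loss = 33.45 t; yield, glass over the total, = 88.20%.

Batch per 250.0 t glass:
  BaCO3: 61.39 t
  Anhydrous borax: 19.51 t
  Na2CO3: 46.73 t
  Glass-grade sand: 140.0 t
  Albite: 15.84 t
Total batch = 283.5 t; LOI loss = 33.45 t; yield = 88.20%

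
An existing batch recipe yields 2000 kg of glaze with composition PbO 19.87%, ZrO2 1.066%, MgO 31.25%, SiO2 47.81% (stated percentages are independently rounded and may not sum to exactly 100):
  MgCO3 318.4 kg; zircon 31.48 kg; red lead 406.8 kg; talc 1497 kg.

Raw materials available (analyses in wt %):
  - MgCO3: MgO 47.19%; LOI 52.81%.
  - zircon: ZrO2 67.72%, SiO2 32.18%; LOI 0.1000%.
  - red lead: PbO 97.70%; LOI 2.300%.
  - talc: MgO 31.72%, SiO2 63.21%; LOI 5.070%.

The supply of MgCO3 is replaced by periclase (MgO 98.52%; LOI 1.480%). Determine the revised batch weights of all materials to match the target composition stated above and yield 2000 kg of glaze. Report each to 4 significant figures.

Values along the way appear, with 4-significant-digit rounding, between the steps. Every computation carries full float precision from first step to last; each reported result includes exactly one rounding; derived quantities, which include totals, yield, ignition loss, net glass mass, the four compositions, are rebuilt at exact precision, precisely as stated by the problem or the answer, starting from the weights at 2000 kg of glass.
Target masses of each oxide per 2000 kg glaze:
  PbO: 19.87% × 2000 = 397.4 kg
  ZrO2: 1.066% × 2000 = 21.32 kg
  MgO: 31.25% × 2000 = 625.0 kg
  SiO2: 47.81% × 2000 = 956.2 kg
Verifying the oxide balance per the reported batch figures, versus the basis set out (delivered sums recover each target exact up to rounding of places):
  PbO: 406.8·0.9770 = 397.4 kg (target 397.4 kg)
  ZrO2: 31.48·0.6772 = 21.32 kg (target 21.32 kg)
  MgO: 152.5·0.9852 + 1497·0.3172 = 625.1 kg (target 625.0 kg)
  SiO2: 31.48·0.3218 + 1497·0.6321 = 956.4 kg (target 956.2 kg)
Glass-mass closure: Σ batch − LOI loss = 2000 kg (per-oxide target masses sum to 2000 kg; the stated basis being 2000 kg — any gap is answer rounding).
Total batch = Σ batch = 2088 kg; LOI loss = Σ batch·LOI = 87.54 kg; yield = glass ÷ total batch = 95.81%.

Revised batch per 2000 kg glaze:
  periclase: 152.5 kg
  zircon: 31.48 kg
  red lead: 406.8 kg
  talc: 1497 kg
Total batch = 2088 kg; LOI loss = 87.54 kg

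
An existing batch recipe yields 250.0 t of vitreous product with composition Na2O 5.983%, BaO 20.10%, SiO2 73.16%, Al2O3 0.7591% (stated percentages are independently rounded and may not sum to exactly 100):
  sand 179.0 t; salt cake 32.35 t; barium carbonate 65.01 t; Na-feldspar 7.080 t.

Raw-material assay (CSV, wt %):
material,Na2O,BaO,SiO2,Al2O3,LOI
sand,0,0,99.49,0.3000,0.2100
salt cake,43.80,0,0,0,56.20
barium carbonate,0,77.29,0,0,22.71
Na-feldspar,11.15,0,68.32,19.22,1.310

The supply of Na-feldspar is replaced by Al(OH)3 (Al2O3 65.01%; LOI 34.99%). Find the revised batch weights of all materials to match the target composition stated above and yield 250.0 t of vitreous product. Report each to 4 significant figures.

Revised batch per 250.0 t vitreous product:
  sand: 183.8 t
  salt cake: 34.15 t
  barium carbonate: 65.01 t
  Al(OH)3: 2.071 t
Total batch = 285.0 t; LOI loss = 35.07 t

All internal work runs at exact precision in every operation. Working values appear (rounded to four significant digits) in the printout — each reported result takes a single rounding; derived quantities (the yield, glass mass, totals, four oxide percentages, ignition loss) are rebuilt using the weight values on 250.0 t of glass at full precision, as given in the problem or answer text.
Target masses of each oxide per 250.0 t vitreous product:
  Na2O: 5.983% × 250.0 = 14.96 t
  BaO: 20.10% × 250.0 = 50.25 t
  SiO2: 73.16% × 250.0 = 182.9 t
  Al2O3: 0.7591% × 250.0 = 1.898 t
Sums-versus-targets review using the reported weights, per the basis as stated (sum by sum, the targets are met within answer rounding):
  Na2O: 34.15·0.4380 = 14.96 t (target 14.96 t)
  BaO: 65.01·0.7729 = 50.25 t (target 50.25 t)
  SiO2: 183.8·0.9949 = 182.9 t (target 182.9 t)
  Al2O3: 183.8·0.003000 + 2.071·0.6501 = 1.898 t (target 1.898 t)
The glass-mass cross-check: total batch − LOI = 250.0 t (per-oxide target masses sum to 250.0 t; against the stated basis, 250.0 t — rounding explains the deltas).
Total batch = Σ batch = 285.0 t; ignition loss, Σ(batch × LOI) = 35.07 t; yield: glass divided by total = 87.70%.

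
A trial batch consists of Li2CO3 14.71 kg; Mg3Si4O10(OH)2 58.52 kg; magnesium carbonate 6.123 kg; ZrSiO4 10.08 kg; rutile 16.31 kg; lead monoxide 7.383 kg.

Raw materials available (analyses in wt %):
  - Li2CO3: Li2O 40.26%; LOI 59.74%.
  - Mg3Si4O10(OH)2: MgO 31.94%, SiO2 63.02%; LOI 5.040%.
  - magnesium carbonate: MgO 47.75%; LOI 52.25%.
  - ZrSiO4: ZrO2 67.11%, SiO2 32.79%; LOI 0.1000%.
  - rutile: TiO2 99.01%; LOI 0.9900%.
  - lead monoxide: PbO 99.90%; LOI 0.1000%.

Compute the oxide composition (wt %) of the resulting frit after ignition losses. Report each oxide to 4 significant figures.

The working math keeps exact precision at all times; values along the way are displayed rounded to 4 significant figures between the steps. Each reported number is rounded once only. The derived quantities are re-derived starting from the weights on 98.01 kg of glass at full float precision (yield, LOI, totals, glass mass, six oxide percentages) precisely as stated by problem or answer.
Mass of each oxide from the mix:
  ZrO2: 10.08·0.6711 = 6.765 kg
  Li2O: 14.71·0.4026 = 5.922 kg
  PbO: 7.383·0.9990 = 7.376 kg
  MgO: 58.52·0.3194 + 6.123·0.4775 = 21.62 kg
  SiO2: 58.52·0.6302 + 10.08·0.3279 = 40.18 kg
  TiO2: 16.31·0.9901 = 16.15 kg
LOI: 14.71·0.5974 + 58.52·0.05040 + 6.123·0.5225 + 10.08·0.001000 + 16.31·0.009900 + 7.383·0.001000 = 15.12 kg
batch − LOI leaves glass = 113.1 − 15.12 = 98.01 kg (consistent with Σ oxide mass)
wt %: oxide over glass, times 100

Glass mass = 98.01 kg (batch 113.1 − LOI 15.12).
Composition: ZrO2 6.902%, Li2O 6.042%, PbO 7.525%, MgO 22.05%, SiO2 41.00%, TiO2 16.48%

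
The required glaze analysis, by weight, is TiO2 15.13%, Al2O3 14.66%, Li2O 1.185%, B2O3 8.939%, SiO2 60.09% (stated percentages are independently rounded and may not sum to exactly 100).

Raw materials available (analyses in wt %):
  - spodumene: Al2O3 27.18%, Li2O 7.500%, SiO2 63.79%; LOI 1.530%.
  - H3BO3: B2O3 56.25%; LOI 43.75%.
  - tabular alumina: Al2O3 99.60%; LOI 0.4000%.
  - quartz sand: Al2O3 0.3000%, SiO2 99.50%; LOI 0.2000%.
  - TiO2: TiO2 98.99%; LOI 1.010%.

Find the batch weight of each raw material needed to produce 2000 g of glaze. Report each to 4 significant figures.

The whole derivation carries full float precision throughout; mid-chain values are printed with 4-significant-digit rounding in the printout — each reported number undergoes a single rounding — all derived quantities (totals, the five compositions, yield, glass mass, LOI) are re-derived starting from the weights for 2000 g of glass in full float precision as written in problem or answer.
The oxide mass targets at 2000 g glaze:
  TiO2: 15.13% × 2000 = 302.6 g
  Al2O3: 14.66% × 2000 = 293.2 g
  Li2O: 1.185% × 2000 = 23.70 g
  B2O3: 8.939% × 2000 = 178.8 g
  SiO2: 60.09% × 2000 = 1202 g
Mass-balance tally per oxide from the weights as reported, at the basis given (oxide sums agree with the targets given rounding of the digits):
  TiO2: 305.7·0.9899 = 302.6 g (target 302.6 g)
  Al2O3: 316.0·0.2718 + 205.1·0.9960 + 1005·0.003000 = 293.2 g (target 293.2 g)
  Li2O: 316.0·0.07500 = 23.70 g (target 23.70 g)
  B2O3: 317.8·0.5625 = 178.8 g (target 178.8 g)
  SiO2: 316.0·0.6379 + 1005·0.9950 = 1202 g (target 1202 g)
Glass-mass sanity pass: the batch minus its LOI: 2000 g (targets for the oxides total 2000 g; basis as stated: 2000 g — a pure rounding effect).
Whole-batch sum: Σ batch = 2150 g; LOI loss = Σ batch·LOI = 149.8 g; yield: glass divided by total = 93.03%.

Batch per 2000 g glaze:
  spodumene: 316.0 g
  H3BO3: 317.8 g
  tabular alumina: 205.1 g
  quartz sand: 1005 g
  TiO2: 305.7 g
Total batch = 2150 g; LOI loss = 149.8 g; yield = 93.03%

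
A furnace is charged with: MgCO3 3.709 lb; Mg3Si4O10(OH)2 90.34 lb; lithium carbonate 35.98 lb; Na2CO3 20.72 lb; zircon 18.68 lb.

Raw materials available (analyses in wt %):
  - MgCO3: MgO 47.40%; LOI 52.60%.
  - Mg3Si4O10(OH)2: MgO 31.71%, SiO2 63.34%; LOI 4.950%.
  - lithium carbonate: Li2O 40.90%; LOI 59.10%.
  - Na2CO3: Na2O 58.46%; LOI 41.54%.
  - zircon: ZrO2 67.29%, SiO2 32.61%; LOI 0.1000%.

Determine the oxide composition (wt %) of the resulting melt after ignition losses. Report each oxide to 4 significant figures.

Full precision is carried end to end — rounding to four significant figures governs each mid-chain value as shown; each reported value receives exactly one rounding; derived quantities are re-derived starting from the weights at 133.1 lb of glass at exact precision (totals, the five compositions, yield, LOI, net glass mass), as written in the problem or answer text.
Delivered oxide masses:
  ZrO2: 18.68·0.6729 = 12.57 lb
  MgO: 3.709·0.4740 + 90.34·0.3171 = 30.40 lb
  SiO2: 90.34·0.6334 + 18.68·0.3261 = 63.31 lb
  Na2O: 20.72·0.5846 = 12.11 lb
  Li2O: 35.98·0.4090 = 14.72 lb
LOI: 3.709·0.5260 + 90.34·0.04950 + 35.98·0.5910 + 20.72·0.4154 + 18.68·0.001000 = 36.31 lb
Resulting glass, batch − LOI: 169.4 − 36.31 = 133.1 lb (the oxide masses sum to this)
wt % = oxide mass / glass mass × 100

Glass mass = 133.1 lb (batch 169.4 − LOI 36.31).
Composition: ZrO2 9.443%, MgO 22.84%, SiO2 47.56%, Na2O 9.099%, Li2O 11.05%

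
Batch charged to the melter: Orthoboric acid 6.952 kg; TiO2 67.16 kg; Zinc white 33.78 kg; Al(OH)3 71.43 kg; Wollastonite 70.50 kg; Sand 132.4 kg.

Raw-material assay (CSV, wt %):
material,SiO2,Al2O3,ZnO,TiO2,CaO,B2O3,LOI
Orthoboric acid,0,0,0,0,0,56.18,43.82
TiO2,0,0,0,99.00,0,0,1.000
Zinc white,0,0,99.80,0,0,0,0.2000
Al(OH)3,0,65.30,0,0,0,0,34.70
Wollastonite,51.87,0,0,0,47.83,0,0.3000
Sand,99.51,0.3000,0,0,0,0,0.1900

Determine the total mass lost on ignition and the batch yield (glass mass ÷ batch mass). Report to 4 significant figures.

LOI loss = 29.03 kg; glass = 353.2 kg; yield = 92.40%

The whole derivation keeps exact precision end to end; working values are printed (rounded to 4 significant figures) between the steps — every reported result takes a single rounding — all derived quantities, which include the totals, the yield, ignition loss, the six compositions, net glass mass, are recomputed in full precision, exactly as printed in the question or the answer, from the batch weights on 353.2 kg of glass.
Per-material ignition loss:
  Orthoboric acid: 6.952 × 0.4382 = 3.046 kg
  TiO2: 67.16 × 0.01000 = 0.6716 kg
  Zinc white: 33.78 × 0.002000 = 0.06756 kg
  Al(OH)3: 71.43 × 0.3470 = 24.79 kg
  Wollastonite: 70.50 × 0.003000 = 0.2115 kg
  Sand: 132.4 × 0.001900 = 0.2516 kg
Total LOI = 29.03 kg
Glass = batch − LOI = 382.2 − 29.03 = 353.2 kg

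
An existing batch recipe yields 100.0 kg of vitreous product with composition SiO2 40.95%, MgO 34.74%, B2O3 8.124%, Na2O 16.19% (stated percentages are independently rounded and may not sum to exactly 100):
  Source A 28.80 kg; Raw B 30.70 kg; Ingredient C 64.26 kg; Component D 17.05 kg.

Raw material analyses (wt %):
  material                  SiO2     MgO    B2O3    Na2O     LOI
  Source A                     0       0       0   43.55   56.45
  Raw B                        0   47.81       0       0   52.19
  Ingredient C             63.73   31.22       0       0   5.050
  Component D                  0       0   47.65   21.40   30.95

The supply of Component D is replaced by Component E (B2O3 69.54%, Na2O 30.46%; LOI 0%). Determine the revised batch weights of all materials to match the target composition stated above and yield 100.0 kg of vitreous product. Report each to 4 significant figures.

Revised batch per 100.0 kg vitreous product:
  Source A: 29.00 kg
  Raw B: 30.70 kg
  Ingredient C: 64.26 kg
  Component E: 11.68 kg
Total batch = 135.6 kg; LOI loss = 35.64 kg

Full float precision is carried at each step; working values appear, rounded to four significant figures, in the printout. Every reported value includes exactly one rounding; derived quantities are carried at full float precision (the totals, net glass mass, four oxide percentages, the yield, LOI) from the batch weights at 100.0 kg of glass exactly as shown in the problem or answer text.
Per-oxide target masses for 100.0 kg vitreous product:
  SiO2: 40.95% × 100.0 = 40.95 kg
  MgO: 34.74% × 100.0 = 34.74 kg
  B2O3: 8.124% × 100.0 = 8.124 kg
  Na2O: 16.19% × 100.0 = 16.19 kg
Sums-versus-targets review from the weights as reported, under the basis named above (oxide sums agree with the targets given rounding of the digits):
  SiO2: 64.26·0.6373 = 40.95 kg (target 40.95 kg)
  MgO: 30.70·0.4781 + 64.26·0.3122 = 34.74 kg (target 34.74 kg)
  B2O3: 11.68·0.6954 = 8.122 kg (target 8.124 kg)
  Na2O: 29.00·0.4355 + 11.68·0.3046 = 16.19 kg (target 16.19 kg)
Glass-mass sanity pass: batch total minus LOI = 100.0 kg (targets for the oxides total 100.0 kg; versus the stated basis of 100.0 kg — rounding explains the deltas).
Whole-batch sum: Σ batch = 135.6 kg; loss to ignition Σ batch·LOI = 35.64 kg; yield = glass ÷ total batch = 73.73%.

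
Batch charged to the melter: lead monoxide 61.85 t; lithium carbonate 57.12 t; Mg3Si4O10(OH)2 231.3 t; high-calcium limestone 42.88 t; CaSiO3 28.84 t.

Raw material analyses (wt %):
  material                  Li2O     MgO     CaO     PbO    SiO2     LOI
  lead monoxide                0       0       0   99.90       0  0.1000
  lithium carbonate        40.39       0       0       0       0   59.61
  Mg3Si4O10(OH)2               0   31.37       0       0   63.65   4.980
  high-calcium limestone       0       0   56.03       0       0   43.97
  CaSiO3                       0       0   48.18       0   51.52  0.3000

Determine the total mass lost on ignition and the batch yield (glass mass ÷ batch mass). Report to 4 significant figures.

Rounding to 4 significant digits applies to each working value as displayed. The working math keeps full float precision throughout — each reported value undergoes a single rounding; derived quantities, which include the five compositions, the yield, LOI, glass mass, the totals, are computed in full precision, exactly as shown in question or answer, from the weighed amounts at 357.4 t of glass.
Material-by-material LOI:
  lead monoxide: 61.85 × 0.001000 = 0.06185 t
  lithium carbonate: 57.12 × 0.5961 = 34.05 t
  Mg3Si4O10(OH)2: 231.3 × 0.04980 = 11.52 t
  high-calcium limestone: 42.88 × 0.4397 = 18.85 t
  CaSiO3: 28.84 × 0.003000 = 0.08652 t
Total LOI = 64.57 t
Glass = batch − LOI = 422.0 − 64.57 = 357.4 t

LOI loss = 64.57 t; glass = 357.4 t; yield = 84.70%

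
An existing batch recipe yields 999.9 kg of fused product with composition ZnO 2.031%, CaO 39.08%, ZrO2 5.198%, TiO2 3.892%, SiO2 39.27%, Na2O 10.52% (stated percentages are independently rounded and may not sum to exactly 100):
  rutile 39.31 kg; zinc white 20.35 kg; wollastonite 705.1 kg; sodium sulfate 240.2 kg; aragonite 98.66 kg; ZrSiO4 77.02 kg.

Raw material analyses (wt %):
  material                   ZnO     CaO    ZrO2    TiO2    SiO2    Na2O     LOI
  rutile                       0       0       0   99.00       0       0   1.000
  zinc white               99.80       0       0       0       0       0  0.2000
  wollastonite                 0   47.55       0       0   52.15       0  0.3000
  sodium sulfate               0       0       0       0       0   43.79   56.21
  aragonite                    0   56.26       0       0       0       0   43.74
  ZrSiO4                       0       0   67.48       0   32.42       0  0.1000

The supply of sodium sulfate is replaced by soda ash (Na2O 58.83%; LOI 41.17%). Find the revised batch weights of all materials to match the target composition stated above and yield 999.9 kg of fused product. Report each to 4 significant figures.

Mid-chain values are printed (rounded to four significant digits) as written — all arithmetic holds full precision at each step. A single rounding yields each reported figure; the derived quantities (net glass mass, the six compositions, LOI, totals, the yield) are rebuilt from the batch weights on 999.9 kg of glass in full precision exactly as printed in the question or the answer.
Target masses of each oxide per 999.9 kg fused product:
  ZnO: 2.031% × 999.9 = 20.31 kg
  CaO: 39.08% × 999.9 = 390.8 kg
  ZrO2: 5.198% × 999.9 = 51.97 kg
  TiO2: 3.892% × 999.9 = 38.92 kg
  SiO2: 39.27% × 999.9 = 392.7 kg
  Na2O: 10.52% × 999.9 = 105.2 kg
Per-oxide balance check on the weights just shown, relative to the basis at hand (delivered sums recover each target up to rounding of the answer):
  ZnO: 20.35·0.9980 = 20.31 kg (target 20.31 kg)
  CaO: 705.1·0.4755 + 98.66·0.5626 = 390.8 kg (target 390.8 kg)
  ZrO2: 77.02·0.6748 = 51.97 kg (target 51.97 kg)
  TiO2: 39.31·0.9900 = 38.92 kg (target 38.92 kg)
  SiO2: 705.1·0.5215 + 77.02·0.3242 = 392.7 kg (target 392.7 kg)
  Na2O: 178.8·0.5883 = 105.2 kg (target 105.2 kg)
Glass-mass closure: net batch after ignition = 999.8 kg (summing oxide targets gives 999.8 kg; with the basis standing at 999.9 kg — any gap is answer rounding).
Summing the batch: Σ batch = 1119 kg; ignition loss, Σ(batch × LOI) = 119.4 kg; the yield ratio, glass ÷ batch: 89.33%.

Revised batch per 999.9 kg fused product:
  rutile: 39.31 kg
  zinc white: 20.35 kg
  wollastonite: 705.1 kg
  soda ash: 178.8 kg
  aragonite: 98.66 kg
  ZrSiO4: 77.02 kg
Total batch = 1119 kg; LOI loss = 119.4 kg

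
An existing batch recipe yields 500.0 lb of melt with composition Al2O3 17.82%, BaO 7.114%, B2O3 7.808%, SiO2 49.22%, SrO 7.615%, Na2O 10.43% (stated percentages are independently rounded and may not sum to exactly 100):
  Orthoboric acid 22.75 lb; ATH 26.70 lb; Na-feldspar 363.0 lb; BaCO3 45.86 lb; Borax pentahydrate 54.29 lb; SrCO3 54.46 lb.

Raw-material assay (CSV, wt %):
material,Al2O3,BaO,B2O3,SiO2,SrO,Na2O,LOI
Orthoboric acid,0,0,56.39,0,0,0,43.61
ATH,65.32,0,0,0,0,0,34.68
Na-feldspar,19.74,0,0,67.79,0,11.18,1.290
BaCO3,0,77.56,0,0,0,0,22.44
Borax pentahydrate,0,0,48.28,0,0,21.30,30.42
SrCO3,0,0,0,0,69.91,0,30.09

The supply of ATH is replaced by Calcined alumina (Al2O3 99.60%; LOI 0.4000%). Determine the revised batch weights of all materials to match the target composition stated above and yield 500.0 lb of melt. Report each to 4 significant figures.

Revised batch per 500.0 lb melt:
  Orthoboric acid: 22.75 lb
  Calcined alumina: 17.51 lb
  Na-feldspar: 363.0 lb
  BaCO3: 45.86 lb
  Borax pentahydrate: 54.29 lb
  SrCO3: 54.46 lb
Total batch = 557.9 lb; LOI loss = 57.87 lb

Intermediates appear (rounded to four significant digits) across the worked steps; the working math keeps full float precision through the solve — exactly one rounding is applied to each reported result; all derived quantities are carried at full precision (the totals, net glass mass, the yield, six oxide percentages, LOI) starting from the weights on 500.0 lb of glass exactly as printed in the problem or answer text.
Per-oxide target masses for 500.0 lb melt:
  Al2O3: 17.82% × 500.0 = 89.10 lb
  BaO: 7.114% × 500.0 = 35.57 lb
  B2O3: 7.808% × 500.0 = 39.04 lb
  SiO2: 49.22% × 500.0 = 246.1 lb
  SrO: 7.615% × 500.0 = 38.08 lb
  Na2O: 10.43% × 500.0 = 52.15 lb
Oxide-by-oxide audit from the weights as reported, on the stated basis (oxide sums agree with the targets net of answer rounding effects):
  Al2O3: 17.51·0.9960 + 363.0·0.1974 = 89.10 lb (target 89.10 lb)
  BaO: 45.86·0.7756 = 35.57 lb (target 35.57 lb)
  B2O3: 22.75·0.5639 + 54.29·0.4828 = 39.04 lb (target 39.04 lb)
  SiO2: 363.0·0.6779 = 246.1 lb (target 246.1 lb)
  SrO: 54.46·0.6991 = 38.07 lb (target 38.08 lb)
  Na2O: 363.0·0.1118 + 54.29·0.2130 = 52.15 lb (target 52.15 lb)
The glass-mass cross-check: batch Σ − ignition loss = 500.0 lb (the Σ of target masses is 500.0 lb; with the basis standing at 500.0 lb — deltas are rounding alone).
Summing the batch: Σ batch = 557.9 lb; LOI loss = Σ batch·LOI = 57.87 lb; glass ÷ batch gives a yield of 89.63%.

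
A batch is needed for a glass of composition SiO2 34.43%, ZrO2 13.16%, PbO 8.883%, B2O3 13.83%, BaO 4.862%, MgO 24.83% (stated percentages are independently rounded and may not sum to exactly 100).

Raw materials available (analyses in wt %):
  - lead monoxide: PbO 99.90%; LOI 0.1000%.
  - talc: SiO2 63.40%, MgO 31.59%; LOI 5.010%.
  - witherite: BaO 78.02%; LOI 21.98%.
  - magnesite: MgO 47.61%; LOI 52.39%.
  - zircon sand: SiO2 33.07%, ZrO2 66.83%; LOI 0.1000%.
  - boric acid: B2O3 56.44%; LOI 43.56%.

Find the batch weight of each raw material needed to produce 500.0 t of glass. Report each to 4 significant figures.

Batch per 500.0 t glass:
  lead monoxide: 44.46 t
  talc: 220.2 t
  witherite: 31.16 t
  magnesite: 114.7 t
  zircon sand: 98.46 t
  boric acid: 122.5 t
Total batch = 631.5 t; LOI loss = 131.5 t; yield = 79.18%

Each numeric step runs at exact precision through every step — rounding to four significant digits extends to each in-between result as printed. Every reported result is rounded exactly once; derived quantities are recomputed starting from the weights for 500.0 t of glass in full float precision (the totals, LOI, glass mass, the six compositions, the yield), as set out in the problem or the answer.
Per-oxide target masses for 500.0 t glass:
  SiO2: 34.43% × 500.0 = 172.2 t
  ZrO2: 13.16% × 500.0 = 65.80 t
  PbO: 8.883% × 500.0 = 44.42 t
  B2O3: 13.83% × 500.0 = 69.15 t
  BaO: 4.862% × 500.0 = 24.31 t
  MgO: 24.83% × 500.0 = 124.2 t
Per-oxide balance check applying the batch weights above, relative to the basis at hand (delivered sums recover each target within answer rounding):
  SiO2: 220.2·0.6340 + 98.46·0.3307 = 172.2 t (target 172.2 t)
  ZrO2: 98.46·0.6683 = 65.80 t (target 65.80 t)
  PbO: 44.46·0.9990 = 44.42 t (target 44.42 t)
  B2O3: 122.5·0.5644 = 69.14 t (target 69.15 t)
  BaO: 31.16·0.7802 = 24.31 t (target 24.31 t)
  MgO: 220.2·0.3159 + 114.7·0.4761 = 124.2 t (target 124.2 t)
Glass-mass sanity pass: total batch − LOI = 500.0 t (the targets, summed, come to 500.0 t; versus the stated basis of 500.0 t — a pure rounding effect).
Batch total: Σ batch = 631.5 t; the LOI term Σ batch·LOI equals 131.5 t; yield: glass divided by total = 79.18%.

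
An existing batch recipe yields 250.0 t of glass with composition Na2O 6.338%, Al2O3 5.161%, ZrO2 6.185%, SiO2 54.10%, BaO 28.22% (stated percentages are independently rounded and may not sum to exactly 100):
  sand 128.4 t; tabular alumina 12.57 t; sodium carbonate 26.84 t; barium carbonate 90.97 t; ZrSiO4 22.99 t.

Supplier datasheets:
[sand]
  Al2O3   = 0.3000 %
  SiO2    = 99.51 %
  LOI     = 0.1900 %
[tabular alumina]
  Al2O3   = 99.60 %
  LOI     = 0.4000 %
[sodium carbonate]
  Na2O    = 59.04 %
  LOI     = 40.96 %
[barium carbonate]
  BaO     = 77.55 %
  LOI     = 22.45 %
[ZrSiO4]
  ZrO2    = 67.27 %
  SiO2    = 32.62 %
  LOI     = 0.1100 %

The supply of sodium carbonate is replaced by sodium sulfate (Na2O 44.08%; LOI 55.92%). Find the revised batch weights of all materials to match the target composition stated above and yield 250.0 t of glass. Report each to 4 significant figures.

Revised batch per 250.0 t glass:
  sand: 128.4 t
  tabular alumina: 12.57 t
  sodium sulfate: 35.95 t
  barium carbonate: 90.97 t
  ZrSiO4: 22.99 t
Total batch = 290.9 t; LOI loss = 40.85 t

Mid-chain values appear rounded to four significant figures alongside each step. The working math carries full float precision throughout — each reported result is rounded once only; the derived quantities are computed starting from the weights at 250.0 t of glass at exact precision (the five compositions, yield, net glass mass, ignition loss, the totals) exactly as shown in problem or answer.
Per-oxide target masses for 250.0 t glass:
  Na2O: 6.338% × 250.0 = 15.84 t
  Al2O3: 5.161% × 250.0 = 12.90 t
  ZrO2: 6.185% × 250.0 = 15.46 t
  SiO2: 54.10% × 250.0 = 135.2 t
  BaO: 28.22% × 250.0 = 70.55 t
Verifying the oxide balance per the reported batch figures, on the stated basis (target by target, the sums agree inside rounding margins):
  Na2O: 35.95·0.4408 = 15.85 t (target 15.84 t)
  Al2O3: 128.4·0.003000 + 12.57·0.9960 = 12.90 t (target 12.90 t)
  ZrO2: 22.99·0.6727 = 15.47 t (target 15.46 t)
  SiO2: 128.4·0.9951 + 22.99·0.3262 = 135.3 t (target 135.2 t)
  BaO: 90.97·0.7755 = 70.55 t (target 70.55 t)
Glass-mass closure: net batch after ignition = 250.0 t (per-oxide target masses sum to 250.0 t; against the stated basis, 250.0 t — rounding explains the deltas).
Batch grand total — Σ batch = 290.9 t; the LOI term Σ batch·LOI equals 40.85 t; glass ÷ batch gives a yield of 85.96%.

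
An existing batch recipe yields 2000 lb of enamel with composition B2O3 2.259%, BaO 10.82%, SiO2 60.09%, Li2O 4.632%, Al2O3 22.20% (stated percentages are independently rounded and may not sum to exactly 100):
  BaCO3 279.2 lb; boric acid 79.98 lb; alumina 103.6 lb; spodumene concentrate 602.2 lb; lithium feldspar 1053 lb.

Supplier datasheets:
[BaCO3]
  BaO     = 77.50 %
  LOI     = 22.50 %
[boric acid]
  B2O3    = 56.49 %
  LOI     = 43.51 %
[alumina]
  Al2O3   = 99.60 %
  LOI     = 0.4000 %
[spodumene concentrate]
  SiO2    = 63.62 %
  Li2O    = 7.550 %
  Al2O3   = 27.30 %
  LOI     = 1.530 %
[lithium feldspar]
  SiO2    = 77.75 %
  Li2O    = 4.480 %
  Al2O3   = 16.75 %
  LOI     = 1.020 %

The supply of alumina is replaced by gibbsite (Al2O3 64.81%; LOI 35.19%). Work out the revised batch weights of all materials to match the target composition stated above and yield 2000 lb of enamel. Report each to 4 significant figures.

In-progress results appear rounded to 4 significant digits across the worked steps. All internal work maintains full precision at every stage — each reported figure takes a single rounding; the derived quantities, including five oxide percentages, the totals, LOI, glass mass, yield, are recomputed from the batch weights at 2000 lb of glass in exact precision exactly as printed in problem or answer.
The oxide mass targets at 2000 lb enamel:
  B2O3: 2.259% × 2000 = 45.18 lb
  BaO: 10.82% × 2000 = 216.4 lb
  SiO2: 60.09% × 2000 = 1202 lb
  Li2O: 4.632% × 2000 = 92.64 lb
  Al2O3: 22.20% × 2000 = 444.0 lb
Mass-balance tally per oxide applying the batch weights above, under the basis named above (every target is met by its sum within answer rounding):
  B2O3: 79.98·0.5649 = 45.18 lb (target 45.18 lb)
  BaO: 279.2·0.7750 = 216.4 lb (target 216.4 lb)
  SiO2: 602.2·0.6362 + 1053·0.7775 = 1202 lb (target 1202 lb)
  Li2O: 602.2·0.07550 + 1053·0.04480 = 92.64 lb (target 92.64 lb)
  Al2O3: 159.3·0.6481 + 602.2·0.2730 + 1053·0.1675 = 444.0 lb (target 444.0 lb)
The glass-mass cross-check: the batch minus its LOI: 2000 lb (oxide target masses add up to 2000 lb; stated basis 2000 lb — rounding explains the deltas).
Batch grand total — Σ batch = 2174 lb; the LOI term Σ batch·LOI equals 173.6 lb; yield = glass ÷ total batch = 92.01%.

Revised batch per 2000 lb enamel:
  BaCO3: 279.2 lb
  boric acid: 79.98 lb
  gibbsite: 159.3 lb
  spodumene concentrate: 602.2 lb
  lithium feldspar: 1053 lb
Total batch = 2174 lb; LOI loss = 173.6 lb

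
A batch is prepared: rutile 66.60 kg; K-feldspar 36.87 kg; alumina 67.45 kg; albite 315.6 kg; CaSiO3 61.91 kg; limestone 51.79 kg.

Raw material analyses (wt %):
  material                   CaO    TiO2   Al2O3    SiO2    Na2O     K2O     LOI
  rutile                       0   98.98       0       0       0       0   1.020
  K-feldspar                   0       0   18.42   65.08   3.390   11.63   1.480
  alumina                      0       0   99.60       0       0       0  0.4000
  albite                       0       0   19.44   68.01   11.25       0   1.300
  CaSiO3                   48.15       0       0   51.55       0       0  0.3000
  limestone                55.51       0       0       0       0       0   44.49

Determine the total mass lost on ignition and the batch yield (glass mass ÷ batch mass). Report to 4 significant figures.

The working math runs at full float precision all the way through; rounding to four significant digits governs every intermediate as printed. Exactly one rounding is applied to each reported result; the derived quantities, including LOI, totals, the yield, glass mass, six oxide percentages, are carried using the weight values on 571.4 kg of glass in full float precision, precisely as stated by the question or the answer.
Each material's LOI contribution:
  rutile: 66.60 × 0.01020 = 0.6793 kg
  K-feldspar: 36.87 × 0.01480 = 0.5457 kg
  alumina: 67.45 × 0.004000 = 0.2698 kg
  albite: 315.6 × 0.01300 = 4.103 kg
  CaSiO3: 61.91 × 0.003000 = 0.1857 kg
  limestone: 51.79 × 0.4449 = 23.04 kg
Total LOI = 28.82 kg
Glass = batch − LOI = 600.2 − 28.82 = 571.4 kg

LOI loss = 28.82 kg; glass = 571.4 kg; yield = 95.20%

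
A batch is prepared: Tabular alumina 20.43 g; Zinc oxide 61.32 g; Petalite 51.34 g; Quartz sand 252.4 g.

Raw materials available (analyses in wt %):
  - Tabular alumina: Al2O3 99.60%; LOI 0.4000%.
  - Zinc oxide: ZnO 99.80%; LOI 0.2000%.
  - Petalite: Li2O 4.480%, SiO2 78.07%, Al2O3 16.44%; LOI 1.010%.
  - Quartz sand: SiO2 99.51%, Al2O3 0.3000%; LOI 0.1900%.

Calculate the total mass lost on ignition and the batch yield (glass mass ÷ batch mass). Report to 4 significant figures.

LOI loss = 1.202 g; glass = 384.3 g; yield = 99.69%

All arithmetic runs at full precision at every stage — values along the way are printed rounded to four significant digits on the page; each reported value is rounded exactly once — derived quantities, including the yield, the four compositions, totals, LOI, net glass mass, are computed from the weighed amounts on 384.3 g of glass at full precision, as they appear in the problem or the answer.
Each material's LOI contribution:
  Tabular alumina: 20.43 × 0.004000 = 0.08172 g
  Zinc oxide: 61.32 × 0.002000 = 0.1226 g
  Petalite: 51.34 × 0.01010 = 0.5185 g
  Quartz sand: 252.4 × 0.001900 = 0.4796 g
Total LOI = 1.202 g
Glass = batch − LOI = 385.5 − 1.202 = 384.3 g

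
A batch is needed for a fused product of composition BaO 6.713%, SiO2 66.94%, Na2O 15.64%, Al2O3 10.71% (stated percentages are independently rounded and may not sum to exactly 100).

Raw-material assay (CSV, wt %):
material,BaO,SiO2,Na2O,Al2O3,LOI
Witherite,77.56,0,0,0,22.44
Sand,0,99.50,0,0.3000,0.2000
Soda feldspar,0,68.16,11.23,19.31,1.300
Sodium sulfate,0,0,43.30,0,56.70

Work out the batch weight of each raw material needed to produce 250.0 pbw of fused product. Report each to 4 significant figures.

Each numeric step maintains exact precision end to end — mid-chain values are displayed with 4-significant-digit rounding across the worked steps; a single rounding completes every reported result. Derived quantities, which include totals, the yield, net glass mass, ignition loss, four oxide percentages, are re-derived at exact precision, as written in question or answer, from the batch weights at 250.0 pbw of glass.
Target masses of each oxide per 250.0 pbw fused product:
  BaO: 6.713% × 250.0 = 16.78 pbw
  SiO2: 66.94% × 250.0 = 167.4 pbw
  Na2O: 15.64% × 250.0 = 39.10 pbw
  Al2O3: 10.71% × 250.0 = 26.78 pbw
A balance pass over the oxides, using the reported weights, on the stated basis (target by target, the sums agree given rounding of the digits):
  BaO: 21.64·0.7756 = 16.78 pbw (target 16.78 pbw)
  SiO2: 73.99·0.9950 + 137.5·0.6816 = 167.3 pbw (target 167.4 pbw)
  Na2O: 137.5·0.1123 + 54.64·0.4330 = 39.10 pbw (target 39.10 pbw)
  Al2O3: 73.99·0.003000 + 137.5·0.1931 = 26.77 pbw (target 26.78 pbw)
Glass mass check: batch total minus LOI = 250.0 pbw (the Σ of target masses is 250.0 pbw; the stated basis being 250.0 pbw — differing by rounding only).
Whole-batch sum: Σ batch = 287.8 pbw; the LOI term Σ batch·LOI equals 37.77 pbw; yield = glass ÷ total batch = 86.87%.

Batch per 250.0 pbw fused product:
  Witherite: 21.64 pbw
  Sand: 73.99 pbw
  Soda feldspar: 137.5 pbw
  Sodium sulfate: 54.64 pbw
Total batch = 287.8 pbw; LOI loss = 37.77 pbw; yield = 86.87%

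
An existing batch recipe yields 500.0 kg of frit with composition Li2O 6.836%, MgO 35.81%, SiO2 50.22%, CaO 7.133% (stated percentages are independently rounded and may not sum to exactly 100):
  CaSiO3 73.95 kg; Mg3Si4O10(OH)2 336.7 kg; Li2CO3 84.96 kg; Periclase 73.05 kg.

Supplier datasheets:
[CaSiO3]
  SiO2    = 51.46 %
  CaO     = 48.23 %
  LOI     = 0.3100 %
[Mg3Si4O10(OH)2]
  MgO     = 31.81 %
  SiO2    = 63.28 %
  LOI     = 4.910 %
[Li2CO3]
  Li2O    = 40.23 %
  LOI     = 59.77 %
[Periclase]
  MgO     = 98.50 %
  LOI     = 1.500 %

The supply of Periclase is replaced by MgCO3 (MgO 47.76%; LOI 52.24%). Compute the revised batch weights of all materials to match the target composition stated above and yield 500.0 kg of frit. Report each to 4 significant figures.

Revised batch per 500.0 kg frit:
  CaSiO3: 73.95 kg
  Mg3Si4O10(OH)2: 336.7 kg
  Li2CO3: 84.96 kg
  MgCO3: 150.7 kg
Total batch = 646.3 kg; LOI loss = 146.3 kg

Each numeric step keeps full float precision at each step. Rounding to 4 significant digits governs each working value as printed. A single rounding produces every reported value. All derived quantities, which include yield, ignition loss, totals, glass mass, four oxide percentages, are recomputed at exact precision, precisely as stated by question or answer, using the weight values per 500.0 kg of glass.
Target masses of each oxide per 500.0 kg frit:
  Li2O: 6.836% × 500.0 = 34.18 kg
  MgO: 35.81% × 500.0 = 179.0 kg
  SiO2: 50.22% × 500.0 = 251.1 kg
  CaO: 7.133% × 500.0 = 35.66 kg
Balance tally, oxide-wise, using the reported weights, under the basis named above (every target is met by its sum net of answer rounding effects):
  Li2O: 84.96·0.4023 = 34.18 kg (target 34.18 kg)
  MgO: 336.7·0.3181 + 150.7·0.4776 = 179.1 kg (target 179.0 kg)
  SiO2: 73.95·0.5146 + 336.7·0.6328 = 251.1 kg (target 251.1 kg)
  CaO: 73.95·0.4823 = 35.67 kg (target 35.66 kg)
Auditing the glass mass value: total charge less LOI = 500.0 kg (targets for the oxides total 500.0 kg; against the stated basis, 500.0 kg — differing by rounding only).
Batch total: Σ batch = 646.3 kg; LOI loss = Σ batch·LOI = 146.3 kg; the yield ratio, glass ÷ batch: 77.37%.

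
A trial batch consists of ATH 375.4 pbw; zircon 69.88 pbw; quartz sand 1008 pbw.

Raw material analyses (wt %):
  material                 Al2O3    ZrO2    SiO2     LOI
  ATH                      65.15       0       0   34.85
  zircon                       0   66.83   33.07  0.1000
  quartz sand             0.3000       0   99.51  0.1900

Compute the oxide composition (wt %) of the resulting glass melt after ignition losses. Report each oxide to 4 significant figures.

Values along the way are printed rounded to four significant digits across the worked steps. All arithmetic runs at full float precision all the way through. A single rounding finalizes each reported figure; all derived quantities, which include the three compositions, totals, yield, LOI, glass mass, are recomputed at exact precision, as written in the question or the answer, starting from the weights per 1320 pbw of glass.
What the batch supplies per oxide:
  Al2O3: 375.4·0.6515 + 1008·0.003000 = 247.6 pbw
  ZrO2: 69.88·0.6683 = 46.70 pbw
  SiO2: 69.88·0.3307 + 1008·0.9951 = 1026 pbw
LOI: 375.4·0.3485 + 69.88·0.001000 + 1008·0.001900 = 132.8 pbw
Glass mass = batch − LOI = 1453 − 132.8 = 1320 pbw (= the summed oxide contributions)
wt %: oxide over glass, times 100

Glass mass = 1320 pbw (batch 1453 − LOI 132.8).
Composition: Al2O3 18.75%, ZrO2 3.537%, SiO2 77.71%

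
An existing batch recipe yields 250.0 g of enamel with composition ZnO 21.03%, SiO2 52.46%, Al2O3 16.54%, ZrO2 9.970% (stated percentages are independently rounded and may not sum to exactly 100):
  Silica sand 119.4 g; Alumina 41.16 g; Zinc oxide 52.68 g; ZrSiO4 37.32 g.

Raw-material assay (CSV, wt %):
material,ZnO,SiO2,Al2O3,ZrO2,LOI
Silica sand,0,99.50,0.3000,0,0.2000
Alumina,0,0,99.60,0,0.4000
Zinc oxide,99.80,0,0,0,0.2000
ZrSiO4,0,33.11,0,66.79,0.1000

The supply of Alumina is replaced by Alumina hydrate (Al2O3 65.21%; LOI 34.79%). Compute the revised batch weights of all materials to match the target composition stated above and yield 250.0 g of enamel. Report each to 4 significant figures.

Revised batch per 250.0 g enamel:
  Silica sand: 119.4 g
  Alumina hydrate: 62.86 g
  Zinc oxide: 52.68 g
  ZrSiO4: 37.32 g
Total batch = 272.3 g; LOI loss = 22.25 g

The whole derivation carries full precision at every stage; the intermediate values are printed (rounded to four significant digits) on the page. Exactly one rounding lands on every reported value. All derived quantities are re-derived using the weight values for 250.0 g of glass at full precision (the totals, net glass mass, four oxide percentages, the yield, LOI) as they appear in either problem or answer.
Target oxide masses per 250.0 g enamel:
  ZnO: 21.03% × 250.0 = 52.58 g
  SiO2: 52.46% × 250.0 = 131.2 g
  Al2O3: 16.54% × 250.0 = 41.35 g
  ZrO2: 9.970% × 250.0 = 24.92 g
Mass-balance tally per oxide working from each reported weight, on the stated basis (delivered sums recover each target net of answer rounding effects):
  ZnO: 52.68·0.9980 = 52.57 g (target 52.58 g)
  SiO2: 119.4·0.9950 + 37.32·0.3311 = 131.2 g (target 131.2 g)
  Al2O3: 119.4·0.003000 + 62.86·0.6521 = 41.35 g (target 41.35 g)
  ZrO2: 37.32·0.6679 = 24.93 g (target 24.92 g)
Glass mass check: batch total minus LOI = 250.0 g (oxide target masses add up to 250.0 g; basis as stated: 250.0 g — rounding explains the deltas).
Batch total: Σ batch = 272.3 g; ignition loss, Σ(batch × LOI) = 22.25 g; as yield: glass ÷ batch → 91.83%.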